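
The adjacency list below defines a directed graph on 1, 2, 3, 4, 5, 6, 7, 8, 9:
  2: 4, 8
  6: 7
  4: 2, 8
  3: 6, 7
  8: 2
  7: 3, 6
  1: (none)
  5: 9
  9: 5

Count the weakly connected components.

4

From 1: component {1}.
From 2: component {2, 4, 8}.
From 3: component {3, 6, 7}.
From 5: component {5, 9}.
That's 4 components.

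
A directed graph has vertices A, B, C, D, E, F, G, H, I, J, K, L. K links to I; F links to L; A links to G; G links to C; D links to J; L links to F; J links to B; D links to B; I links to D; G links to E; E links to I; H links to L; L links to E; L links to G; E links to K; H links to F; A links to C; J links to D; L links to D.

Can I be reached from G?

Yes

Explore from G.
Distance 1: reach C, E.
Distance 2: reach I, K.
Found I.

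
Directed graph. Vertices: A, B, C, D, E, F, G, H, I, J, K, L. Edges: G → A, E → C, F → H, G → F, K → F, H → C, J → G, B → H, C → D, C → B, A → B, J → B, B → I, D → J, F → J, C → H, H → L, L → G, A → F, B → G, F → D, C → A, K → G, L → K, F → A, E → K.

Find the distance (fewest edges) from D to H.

3

Distance 0: D.
Distance 1: J.
Distance 2: B, G.
Distance 3: A, F, H, I — contains H.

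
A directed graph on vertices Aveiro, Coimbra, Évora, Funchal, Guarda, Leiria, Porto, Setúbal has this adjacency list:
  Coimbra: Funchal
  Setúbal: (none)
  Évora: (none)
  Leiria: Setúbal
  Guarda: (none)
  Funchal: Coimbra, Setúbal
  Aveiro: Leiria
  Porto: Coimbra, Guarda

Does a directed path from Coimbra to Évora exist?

Explore from Coimbra.
Distance 1: reach Funchal.
Distance 2: reach Setúbal.
The search from Coimbra is exhausted; no directed path reaches Évora.

No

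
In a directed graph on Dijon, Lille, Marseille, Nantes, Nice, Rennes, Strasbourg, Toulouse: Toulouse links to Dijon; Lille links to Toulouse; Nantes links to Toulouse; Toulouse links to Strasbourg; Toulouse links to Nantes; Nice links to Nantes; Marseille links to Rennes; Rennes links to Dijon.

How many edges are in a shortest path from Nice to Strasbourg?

Distance 0: Nice.
Distance 1: Nantes.
Distance 2: Toulouse.
Distance 3: Dijon, Strasbourg — contains Strasbourg.

3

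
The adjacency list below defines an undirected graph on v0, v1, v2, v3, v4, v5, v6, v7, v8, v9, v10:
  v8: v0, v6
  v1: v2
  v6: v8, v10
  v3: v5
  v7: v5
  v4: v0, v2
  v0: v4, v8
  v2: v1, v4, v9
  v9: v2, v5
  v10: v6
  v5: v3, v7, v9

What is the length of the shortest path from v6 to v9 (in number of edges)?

5

Distance 0: v6.
Distance 1: v8, v10.
Distance 2: v0.
Distance 3: v4.
Distance 4: v2.
Distance 5: v1, v9 — contains v9.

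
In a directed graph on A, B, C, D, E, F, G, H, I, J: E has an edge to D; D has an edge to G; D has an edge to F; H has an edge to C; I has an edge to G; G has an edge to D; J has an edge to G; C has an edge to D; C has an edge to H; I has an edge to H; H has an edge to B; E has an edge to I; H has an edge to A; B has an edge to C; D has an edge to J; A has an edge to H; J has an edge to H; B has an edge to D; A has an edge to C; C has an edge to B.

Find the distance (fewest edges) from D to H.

Distance 0: D.
Distance 1: F, G, J.
Distance 2: H — contains H.

2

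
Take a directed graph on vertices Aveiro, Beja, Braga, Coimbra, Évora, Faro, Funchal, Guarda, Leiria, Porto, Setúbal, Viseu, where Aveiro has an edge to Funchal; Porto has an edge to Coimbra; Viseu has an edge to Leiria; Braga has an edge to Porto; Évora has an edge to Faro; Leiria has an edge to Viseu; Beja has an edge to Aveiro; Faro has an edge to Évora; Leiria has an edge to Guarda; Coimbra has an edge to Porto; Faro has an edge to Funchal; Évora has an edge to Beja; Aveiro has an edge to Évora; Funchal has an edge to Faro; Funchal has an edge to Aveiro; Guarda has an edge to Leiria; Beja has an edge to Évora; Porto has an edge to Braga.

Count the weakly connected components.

From Aveiro: component {Aveiro, Beja, Évora, Faro, Funchal}.
From Braga: component {Braga, Coimbra, Porto}.
From Guarda: component {Guarda, Leiria, Viseu}.
From Setúbal: component {Setúbal}.
That's 4 components.

4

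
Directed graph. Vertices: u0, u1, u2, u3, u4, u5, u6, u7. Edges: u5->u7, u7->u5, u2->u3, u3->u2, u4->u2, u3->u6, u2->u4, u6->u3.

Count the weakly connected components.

From u0: component {u0}.
From u1: component {u1}.
From u2: component {u2, u3, u4, u6}.
From u5: component {u5, u7}.
That's 4 components.

4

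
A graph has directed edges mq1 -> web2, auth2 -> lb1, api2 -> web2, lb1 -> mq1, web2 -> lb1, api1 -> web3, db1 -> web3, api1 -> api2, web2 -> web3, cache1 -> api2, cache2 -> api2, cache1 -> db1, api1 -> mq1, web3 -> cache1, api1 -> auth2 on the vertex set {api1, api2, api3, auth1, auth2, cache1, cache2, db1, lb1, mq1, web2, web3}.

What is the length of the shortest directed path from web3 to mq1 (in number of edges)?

5

Distance 0: web3.
Distance 1: cache1.
Distance 2: api2, db1.
Distance 3: web2.
Distance 4: lb1.
Distance 5: mq1 — contains mq1.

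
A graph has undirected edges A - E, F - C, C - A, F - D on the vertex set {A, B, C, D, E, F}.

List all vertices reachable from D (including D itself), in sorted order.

Start at D.
Its neighbours: F.
Then their neighbours: C.
Then next layer: A.
Then next layer: E.
Nothing further is reachable.

A, C, D, E, F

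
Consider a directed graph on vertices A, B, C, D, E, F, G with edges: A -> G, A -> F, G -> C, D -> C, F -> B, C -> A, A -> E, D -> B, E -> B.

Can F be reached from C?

Yes

Explore from C.
Distance 1: reach A.
Distance 2: reach E, F, G.
Found F.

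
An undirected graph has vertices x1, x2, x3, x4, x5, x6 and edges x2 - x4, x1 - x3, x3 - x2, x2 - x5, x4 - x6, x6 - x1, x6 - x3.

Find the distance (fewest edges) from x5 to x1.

3

Distance 0: x5.
Distance 1: x2.
Distance 2: x3, x4.
Distance 3: x1, x6 — contains x1.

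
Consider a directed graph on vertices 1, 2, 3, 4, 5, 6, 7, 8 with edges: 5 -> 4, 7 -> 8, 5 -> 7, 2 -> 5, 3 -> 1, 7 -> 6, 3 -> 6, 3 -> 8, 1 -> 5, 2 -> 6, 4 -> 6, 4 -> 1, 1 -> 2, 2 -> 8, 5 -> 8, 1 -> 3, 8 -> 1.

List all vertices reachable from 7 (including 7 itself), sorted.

1, 2, 3, 4, 5, 6, 7, 8

Start at 7.
Its neighbours: 6, 8.
Then their neighbours: 1.
Then next layer: 2, 3, 5.
Then next layer: 4.
Every vertex is now reached.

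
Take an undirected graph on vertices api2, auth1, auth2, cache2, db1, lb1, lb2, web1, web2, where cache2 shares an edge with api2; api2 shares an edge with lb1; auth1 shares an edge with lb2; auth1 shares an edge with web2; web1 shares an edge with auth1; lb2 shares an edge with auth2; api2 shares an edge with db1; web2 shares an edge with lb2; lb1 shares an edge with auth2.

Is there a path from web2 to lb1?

Yes

Explore from web2.
Distance 1: reach auth1, lb2.
Distance 2: reach auth2, web1.
Distance 3: reach lb1.
Found lb1.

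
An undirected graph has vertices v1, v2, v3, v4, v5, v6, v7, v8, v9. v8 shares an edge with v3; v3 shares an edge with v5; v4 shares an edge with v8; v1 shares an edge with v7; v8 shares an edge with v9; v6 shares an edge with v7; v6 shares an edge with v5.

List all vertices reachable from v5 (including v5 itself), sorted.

v1, v3, v4, v5, v6, v7, v8, v9

Start at v5.
Its neighbours: v3, v6.
Then their neighbours: v7, v8.
Then next layer: v1, v4, v9.
Nothing further is reachable.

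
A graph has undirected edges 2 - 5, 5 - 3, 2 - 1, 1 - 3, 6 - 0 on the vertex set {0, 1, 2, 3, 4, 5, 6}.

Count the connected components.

3

From 0: component {0, 6}.
From 1: component {1, 2, 3, 5}.
From 4: component {4}.
That's 3 components.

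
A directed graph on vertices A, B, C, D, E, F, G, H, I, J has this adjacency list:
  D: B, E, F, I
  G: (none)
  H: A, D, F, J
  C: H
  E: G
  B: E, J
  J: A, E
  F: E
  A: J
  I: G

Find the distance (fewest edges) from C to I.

Distance 0: C.
Distance 1: H.
Distance 2: A, D, F, J.
Distance 3: B, E, I — contains I.

3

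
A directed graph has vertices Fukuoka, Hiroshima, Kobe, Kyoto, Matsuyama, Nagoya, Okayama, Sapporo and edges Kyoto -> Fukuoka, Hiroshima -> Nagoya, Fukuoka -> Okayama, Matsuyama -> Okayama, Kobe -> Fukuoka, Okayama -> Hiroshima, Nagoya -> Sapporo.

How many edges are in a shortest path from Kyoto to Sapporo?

Distance 0: Kyoto.
Distance 1: Fukuoka.
Distance 2: Okayama.
Distance 3: Hiroshima.
Distance 4: Nagoya.
Distance 5: Sapporo — contains Sapporo.

5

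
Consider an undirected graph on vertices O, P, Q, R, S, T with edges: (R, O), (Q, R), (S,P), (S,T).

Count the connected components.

2

From O: component {O, Q, R}.
From P: component {P, S, T}.
That's 2 components.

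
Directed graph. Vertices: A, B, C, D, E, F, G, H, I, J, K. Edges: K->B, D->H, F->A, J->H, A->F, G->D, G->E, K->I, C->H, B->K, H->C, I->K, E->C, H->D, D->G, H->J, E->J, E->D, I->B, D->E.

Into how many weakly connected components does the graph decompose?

3

From A: component {A, F}.
From B: component {B, I, K}.
From C: component {C, D, E, G, H, J}.
That's 3 components.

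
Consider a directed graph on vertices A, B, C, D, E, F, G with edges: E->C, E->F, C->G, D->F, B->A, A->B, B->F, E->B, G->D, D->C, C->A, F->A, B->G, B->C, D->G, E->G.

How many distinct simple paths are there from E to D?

7

E→B→C→G→D
E→B→G→D
E→C→A→B→G→D
E→C→G→D
E→F→A→B→C→G→D
E→F→A→B→G→D
E→G→D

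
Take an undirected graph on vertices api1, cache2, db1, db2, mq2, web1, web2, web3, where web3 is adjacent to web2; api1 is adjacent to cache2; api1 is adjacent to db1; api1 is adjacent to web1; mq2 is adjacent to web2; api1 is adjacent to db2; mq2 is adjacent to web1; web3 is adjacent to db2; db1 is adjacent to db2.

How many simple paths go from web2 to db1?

4

web2–mq2–web1–api1–db1
web2–mq2–web1–api1–db2–db1
web2–web3–db2–api1–db1
web2–web3–db2–db1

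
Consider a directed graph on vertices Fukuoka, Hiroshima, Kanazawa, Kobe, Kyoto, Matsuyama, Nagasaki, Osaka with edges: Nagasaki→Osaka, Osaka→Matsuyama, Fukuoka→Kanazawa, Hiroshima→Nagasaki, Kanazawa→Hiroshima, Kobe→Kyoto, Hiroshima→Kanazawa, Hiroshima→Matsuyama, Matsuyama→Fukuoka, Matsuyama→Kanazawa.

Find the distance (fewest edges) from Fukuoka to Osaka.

4

Distance 0: Fukuoka.
Distance 1: Kanazawa.
Distance 2: Hiroshima.
Distance 3: Matsuyama, Nagasaki.
Distance 4: Osaka — contains Osaka.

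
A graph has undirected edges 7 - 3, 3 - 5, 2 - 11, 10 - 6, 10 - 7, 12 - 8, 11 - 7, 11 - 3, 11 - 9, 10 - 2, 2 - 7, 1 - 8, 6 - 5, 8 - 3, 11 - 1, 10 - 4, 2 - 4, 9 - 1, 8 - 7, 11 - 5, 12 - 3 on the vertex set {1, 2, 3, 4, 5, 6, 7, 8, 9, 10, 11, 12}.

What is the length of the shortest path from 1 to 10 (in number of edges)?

Distance 0: 1.
Distance 1: 8, 9, 11.
Distance 2: 2, 3, 5, 7, 12.
Distance 3: 4, 6, 10 — contains 10.

3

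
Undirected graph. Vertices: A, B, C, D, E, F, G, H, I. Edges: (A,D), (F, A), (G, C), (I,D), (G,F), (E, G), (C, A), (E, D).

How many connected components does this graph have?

From A: component {A, C, D, E, F, G, I}.
From B: component {B}.
From H: component {H}.
That's 3 components.

3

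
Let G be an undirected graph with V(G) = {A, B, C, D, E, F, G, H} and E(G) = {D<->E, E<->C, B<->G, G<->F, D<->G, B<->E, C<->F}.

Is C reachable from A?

No

A has no edges, so nothing is reachable from it.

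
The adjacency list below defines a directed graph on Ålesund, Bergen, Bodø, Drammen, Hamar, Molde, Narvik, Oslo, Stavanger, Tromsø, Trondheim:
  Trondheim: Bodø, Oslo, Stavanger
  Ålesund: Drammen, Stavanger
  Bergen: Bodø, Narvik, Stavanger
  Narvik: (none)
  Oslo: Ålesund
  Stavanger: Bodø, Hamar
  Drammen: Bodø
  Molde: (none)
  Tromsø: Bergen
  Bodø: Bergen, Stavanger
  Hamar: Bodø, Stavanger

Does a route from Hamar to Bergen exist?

Yes

Explore from Hamar.
Distance 1: reach Bodø, Stavanger.
Distance 2: reach Bergen.
Found Bergen.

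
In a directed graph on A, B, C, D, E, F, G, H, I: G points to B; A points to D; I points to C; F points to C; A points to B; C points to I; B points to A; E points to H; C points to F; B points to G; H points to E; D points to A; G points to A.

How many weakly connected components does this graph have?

3

From A: component {A, B, D, G}.
From C: component {C, F, I}.
From E: component {E, H}.
That's 3 components.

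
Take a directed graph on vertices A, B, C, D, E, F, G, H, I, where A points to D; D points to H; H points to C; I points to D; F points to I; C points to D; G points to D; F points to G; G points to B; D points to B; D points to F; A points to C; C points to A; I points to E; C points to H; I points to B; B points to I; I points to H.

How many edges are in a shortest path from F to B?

2

Distance 0: F.
Distance 1: G, I.
Distance 2: B, D, E, H — contains B.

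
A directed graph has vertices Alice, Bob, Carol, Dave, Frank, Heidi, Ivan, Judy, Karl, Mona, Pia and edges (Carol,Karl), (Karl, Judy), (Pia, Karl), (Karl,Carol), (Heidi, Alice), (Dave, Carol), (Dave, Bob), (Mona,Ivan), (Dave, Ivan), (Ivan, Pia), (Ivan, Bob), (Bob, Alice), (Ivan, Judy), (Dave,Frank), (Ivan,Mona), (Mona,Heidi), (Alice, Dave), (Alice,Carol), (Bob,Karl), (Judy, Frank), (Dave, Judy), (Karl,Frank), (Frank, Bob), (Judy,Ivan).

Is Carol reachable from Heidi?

Yes

Explore from Heidi.
Distance 1: reach Alice.
Distance 2: reach Carol, Dave.
Found Carol.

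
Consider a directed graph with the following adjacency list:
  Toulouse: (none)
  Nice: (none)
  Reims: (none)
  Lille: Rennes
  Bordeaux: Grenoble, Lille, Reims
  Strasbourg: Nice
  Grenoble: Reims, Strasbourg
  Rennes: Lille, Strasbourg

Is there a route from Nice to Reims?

Nice has no outgoing edges, so nothing is reachable from it.

No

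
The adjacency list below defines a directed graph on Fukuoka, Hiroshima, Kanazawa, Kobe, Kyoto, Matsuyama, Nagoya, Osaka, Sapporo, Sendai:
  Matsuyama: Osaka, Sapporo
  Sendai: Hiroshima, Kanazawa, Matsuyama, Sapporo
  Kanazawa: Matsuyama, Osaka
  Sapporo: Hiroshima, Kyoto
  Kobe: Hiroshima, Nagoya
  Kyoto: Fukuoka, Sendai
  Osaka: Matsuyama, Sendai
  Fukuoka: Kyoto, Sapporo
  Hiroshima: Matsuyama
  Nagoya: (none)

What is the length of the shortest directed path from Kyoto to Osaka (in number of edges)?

3

Distance 0: Kyoto.
Distance 1: Fukuoka, Sendai.
Distance 2: Hiroshima, Kanazawa, Matsuyama, Sapporo.
Distance 3: Osaka — contains Osaka.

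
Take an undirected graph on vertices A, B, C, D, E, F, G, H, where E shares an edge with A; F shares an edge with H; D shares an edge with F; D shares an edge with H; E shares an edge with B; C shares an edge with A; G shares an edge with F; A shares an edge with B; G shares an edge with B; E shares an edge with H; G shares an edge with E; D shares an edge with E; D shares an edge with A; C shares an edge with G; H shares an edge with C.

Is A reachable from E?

Explore from E.
Distance 1: reach A, B, D, G, H.
Found A.

Yes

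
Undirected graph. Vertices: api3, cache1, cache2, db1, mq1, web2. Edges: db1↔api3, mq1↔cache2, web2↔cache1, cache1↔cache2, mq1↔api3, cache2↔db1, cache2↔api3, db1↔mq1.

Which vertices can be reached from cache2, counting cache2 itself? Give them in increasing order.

Start at cache2.
Its neighbours: api3, cache1, db1, mq1.
Then their neighbours: web2.
Every vertex is now reached.

api3, cache1, cache2, db1, mq1, web2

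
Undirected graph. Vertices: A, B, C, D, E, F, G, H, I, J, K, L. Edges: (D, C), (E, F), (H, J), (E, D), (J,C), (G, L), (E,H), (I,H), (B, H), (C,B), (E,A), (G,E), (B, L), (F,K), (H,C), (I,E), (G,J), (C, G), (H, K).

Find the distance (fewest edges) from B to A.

3

Distance 0: B.
Distance 1: C, H, L.
Distance 2: D, E, G, I, J, K.
Distance 3: A, F — contains A.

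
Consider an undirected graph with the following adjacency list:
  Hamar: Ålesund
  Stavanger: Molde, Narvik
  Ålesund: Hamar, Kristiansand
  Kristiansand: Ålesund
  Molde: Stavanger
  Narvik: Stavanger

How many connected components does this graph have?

From Ålesund: component {Ålesund, Hamar, Kristiansand}.
From Molde: component {Molde, Narvik, Stavanger}.
That's 2 components.

2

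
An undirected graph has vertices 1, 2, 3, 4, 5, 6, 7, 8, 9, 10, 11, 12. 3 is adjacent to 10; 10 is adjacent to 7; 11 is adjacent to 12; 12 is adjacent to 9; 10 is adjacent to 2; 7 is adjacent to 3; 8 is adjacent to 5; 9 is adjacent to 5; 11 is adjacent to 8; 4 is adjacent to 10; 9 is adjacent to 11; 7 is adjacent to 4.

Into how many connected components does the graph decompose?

From 1: component {1}.
From 2: component {2, 3, 4, 7, 10}.
From 5: component {5, 8, 9, 11, 12}.
From 6: component {6}.
That's 4 components.

4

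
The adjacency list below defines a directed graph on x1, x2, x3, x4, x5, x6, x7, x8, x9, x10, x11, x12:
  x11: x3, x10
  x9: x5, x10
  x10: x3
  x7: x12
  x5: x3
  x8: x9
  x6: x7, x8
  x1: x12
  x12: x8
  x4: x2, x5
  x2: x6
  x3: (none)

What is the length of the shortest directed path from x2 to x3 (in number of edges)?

Distance 0: x2.
Distance 1: x6.
Distance 2: x7, x8.
Distance 3: x9, x12.
Distance 4: x5, x10.
Distance 5: x3 — contains x3.

5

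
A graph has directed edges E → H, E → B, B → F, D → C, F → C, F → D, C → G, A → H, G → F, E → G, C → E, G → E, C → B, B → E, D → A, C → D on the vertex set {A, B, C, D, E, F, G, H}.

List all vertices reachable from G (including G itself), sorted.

A, B, C, D, E, F, G, H

Start at G.
Its neighbours: E, F.
Then their neighbours: B, C, D, H.
Then next layer: A.
Every vertex is now reached.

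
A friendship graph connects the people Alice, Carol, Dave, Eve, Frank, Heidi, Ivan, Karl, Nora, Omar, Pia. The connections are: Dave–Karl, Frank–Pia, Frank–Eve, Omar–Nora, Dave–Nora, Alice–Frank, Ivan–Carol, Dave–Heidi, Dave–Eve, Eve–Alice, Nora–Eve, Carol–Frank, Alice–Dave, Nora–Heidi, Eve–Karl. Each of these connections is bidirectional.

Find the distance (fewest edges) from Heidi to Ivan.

5

Distance 0: Heidi.
Distance 1: Dave, Nora.
Distance 2: Alice, Eve, Karl, Omar.
Distance 3: Frank.
Distance 4: Carol, Pia.
Distance 5: Ivan — contains Ivan.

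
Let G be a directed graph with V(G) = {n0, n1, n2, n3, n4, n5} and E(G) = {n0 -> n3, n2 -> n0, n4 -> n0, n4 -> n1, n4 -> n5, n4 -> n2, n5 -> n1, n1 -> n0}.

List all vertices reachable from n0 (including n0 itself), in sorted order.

Start at n0.
Its neighbours: n3.
Nothing further is reachable.

n0, n3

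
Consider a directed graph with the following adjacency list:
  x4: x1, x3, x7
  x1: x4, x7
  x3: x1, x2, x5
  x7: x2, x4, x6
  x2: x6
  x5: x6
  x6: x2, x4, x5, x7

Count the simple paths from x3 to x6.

x3→x1→x4→x7→x2→x6
x3→x1→x4→x7→x6
x3→x1→x7→x2→x6
x3→x1→x7→x6
x3→x2→x6
x3→x5→x6

6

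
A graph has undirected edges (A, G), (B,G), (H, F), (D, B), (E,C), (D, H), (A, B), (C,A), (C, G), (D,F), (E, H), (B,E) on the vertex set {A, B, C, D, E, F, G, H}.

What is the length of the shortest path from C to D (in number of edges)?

Distance 0: C.
Distance 1: A, E, G.
Distance 2: B, H.
Distance 3: D, F — contains D.

3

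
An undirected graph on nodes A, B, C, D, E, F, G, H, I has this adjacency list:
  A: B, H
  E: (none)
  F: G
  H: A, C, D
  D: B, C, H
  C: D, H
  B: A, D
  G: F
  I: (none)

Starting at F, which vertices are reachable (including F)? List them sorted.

F, G

Start at F.
Its neighbours: G.
Nothing further is reachable.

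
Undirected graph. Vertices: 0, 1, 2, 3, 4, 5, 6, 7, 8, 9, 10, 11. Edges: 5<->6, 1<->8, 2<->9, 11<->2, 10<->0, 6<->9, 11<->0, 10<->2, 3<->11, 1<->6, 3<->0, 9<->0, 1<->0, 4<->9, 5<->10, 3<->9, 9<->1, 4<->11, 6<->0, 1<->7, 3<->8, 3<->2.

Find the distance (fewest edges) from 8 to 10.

Distance 0: 8.
Distance 1: 1, 3.
Distance 2: 0, 2, 6, 7, 9, 11.
Distance 3: 4, 5, 10 — contains 10.

3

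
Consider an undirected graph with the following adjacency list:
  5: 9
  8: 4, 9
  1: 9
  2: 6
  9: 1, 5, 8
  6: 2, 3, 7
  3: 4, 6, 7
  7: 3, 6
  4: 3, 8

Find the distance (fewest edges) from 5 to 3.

4

Distance 0: 5.
Distance 1: 9.
Distance 2: 1, 8.
Distance 3: 4.
Distance 4: 3 — contains 3.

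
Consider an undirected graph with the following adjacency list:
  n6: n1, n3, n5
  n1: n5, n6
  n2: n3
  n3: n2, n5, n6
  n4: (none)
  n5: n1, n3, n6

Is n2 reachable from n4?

No

n4 has no edges, so nothing is reachable from it.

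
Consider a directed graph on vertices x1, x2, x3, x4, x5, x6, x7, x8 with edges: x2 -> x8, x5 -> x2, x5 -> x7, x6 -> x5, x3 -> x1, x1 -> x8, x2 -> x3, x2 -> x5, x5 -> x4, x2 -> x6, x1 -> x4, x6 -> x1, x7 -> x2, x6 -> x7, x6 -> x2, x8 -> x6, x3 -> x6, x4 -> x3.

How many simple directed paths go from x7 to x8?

x7→x2→x3→x1→x8
x7→x2→x3→x6→x1→x8
x7→x2→x5→x4→x3→x1→x8
x7→x2→x5→x4→x3→x6→x1→x8
x7→x2→x6→x1→x8
x7→x2→x6→x5→x4→x3→x1→x8
x7→x2→x8

7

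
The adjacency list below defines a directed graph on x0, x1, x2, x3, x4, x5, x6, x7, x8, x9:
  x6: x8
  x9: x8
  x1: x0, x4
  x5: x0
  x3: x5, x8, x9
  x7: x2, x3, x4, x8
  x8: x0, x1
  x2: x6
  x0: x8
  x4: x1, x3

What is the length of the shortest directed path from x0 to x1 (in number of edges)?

2

Distance 0: x0.
Distance 1: x8.
Distance 2: x1 — contains x1.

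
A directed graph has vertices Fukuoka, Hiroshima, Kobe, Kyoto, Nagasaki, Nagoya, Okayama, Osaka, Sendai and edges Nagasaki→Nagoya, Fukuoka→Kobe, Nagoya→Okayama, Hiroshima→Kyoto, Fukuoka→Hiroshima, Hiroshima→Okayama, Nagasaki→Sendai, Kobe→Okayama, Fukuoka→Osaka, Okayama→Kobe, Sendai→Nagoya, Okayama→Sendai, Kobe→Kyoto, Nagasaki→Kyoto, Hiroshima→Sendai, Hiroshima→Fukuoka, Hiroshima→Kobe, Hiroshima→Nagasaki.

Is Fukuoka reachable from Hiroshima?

Yes

Explore from Hiroshima.
Distance 1: reach Fukuoka, Kobe, Kyoto, Nagasaki, Okayama, Sendai.
Found Fukuoka.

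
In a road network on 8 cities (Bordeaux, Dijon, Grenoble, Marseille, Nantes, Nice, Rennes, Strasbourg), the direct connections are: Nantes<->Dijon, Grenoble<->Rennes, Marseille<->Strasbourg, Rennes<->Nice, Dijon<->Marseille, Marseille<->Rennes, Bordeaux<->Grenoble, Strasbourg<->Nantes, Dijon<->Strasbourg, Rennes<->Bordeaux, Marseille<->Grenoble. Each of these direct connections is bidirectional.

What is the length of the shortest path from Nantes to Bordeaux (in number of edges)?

Distance 0: Nantes.
Distance 1: Dijon, Strasbourg.
Distance 2: Marseille.
Distance 3: Grenoble, Rennes.
Distance 4: Bordeaux, Nice — contains Bordeaux.

4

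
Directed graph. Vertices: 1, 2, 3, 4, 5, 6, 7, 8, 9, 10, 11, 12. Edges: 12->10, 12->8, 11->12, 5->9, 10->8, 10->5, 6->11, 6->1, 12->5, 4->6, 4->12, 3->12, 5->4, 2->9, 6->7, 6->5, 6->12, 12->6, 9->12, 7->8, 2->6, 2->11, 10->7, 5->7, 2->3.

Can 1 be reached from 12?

Yes

Explore from 12.
Distance 1: reach 5, 6, 8, 10.
Distance 2: reach 1, 4, 7, 9, 11.
Found 1.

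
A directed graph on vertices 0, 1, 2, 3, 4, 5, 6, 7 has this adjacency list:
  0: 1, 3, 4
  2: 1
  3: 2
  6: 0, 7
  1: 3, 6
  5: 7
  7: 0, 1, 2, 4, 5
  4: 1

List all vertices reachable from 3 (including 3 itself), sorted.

Start at 3.
Its neighbours: 2.
Then their neighbours: 1.
Then next layer: 6.
Then next layer: 0, 7.
Then next layer: 4, 5.
Every vertex is now reached.

0, 1, 2, 3, 4, 5, 6, 7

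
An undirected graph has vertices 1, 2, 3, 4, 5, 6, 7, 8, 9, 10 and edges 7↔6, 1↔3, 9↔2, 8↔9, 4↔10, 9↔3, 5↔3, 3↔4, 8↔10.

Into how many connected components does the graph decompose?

2

From 1: component {1, 2, 3, 4, 5, 8, 9, 10}.
From 6: component {6, 7}.
That's 2 components.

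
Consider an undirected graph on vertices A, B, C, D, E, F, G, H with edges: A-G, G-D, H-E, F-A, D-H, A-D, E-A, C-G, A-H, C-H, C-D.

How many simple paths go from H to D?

H–A–D
H–A–G–C–D
H–A–G–D
H–C–D
H–C–G–A–D
H–C–G–D
H–D
H–E–A–D
H–E–A–G–C–D
H–E–A–G–D

10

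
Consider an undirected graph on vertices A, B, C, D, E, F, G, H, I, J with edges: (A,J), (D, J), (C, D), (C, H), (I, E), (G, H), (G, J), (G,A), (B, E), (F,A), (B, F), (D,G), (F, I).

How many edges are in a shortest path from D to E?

Distance 0: D.
Distance 1: C, G, J.
Distance 2: A, H.
Distance 3: F.
Distance 4: B, I.
Distance 5: E — contains E.

5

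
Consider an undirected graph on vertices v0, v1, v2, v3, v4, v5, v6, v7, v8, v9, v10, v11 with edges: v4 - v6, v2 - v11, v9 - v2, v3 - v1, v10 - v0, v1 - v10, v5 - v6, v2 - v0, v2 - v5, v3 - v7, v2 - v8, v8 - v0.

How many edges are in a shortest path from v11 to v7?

6

Distance 0: v11.
Distance 1: v2.
Distance 2: v0, v5, v8, v9.
Distance 3: v6, v10.
Distance 4: v1, v4.
Distance 5: v3.
Distance 6: v7 — contains v7.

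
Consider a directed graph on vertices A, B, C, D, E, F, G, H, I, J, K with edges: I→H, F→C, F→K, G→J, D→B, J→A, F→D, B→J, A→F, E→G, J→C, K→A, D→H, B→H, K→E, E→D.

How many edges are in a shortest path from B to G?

6

Distance 0: B.
Distance 1: H, J.
Distance 2: A, C.
Distance 3: F.
Distance 4: D, K.
Distance 5: E.
Distance 6: G — contains G.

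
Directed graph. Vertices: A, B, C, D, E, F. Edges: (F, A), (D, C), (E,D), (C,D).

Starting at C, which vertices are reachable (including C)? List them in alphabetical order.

Start at C.
Its neighbours: D.
Nothing further is reachable.

C, D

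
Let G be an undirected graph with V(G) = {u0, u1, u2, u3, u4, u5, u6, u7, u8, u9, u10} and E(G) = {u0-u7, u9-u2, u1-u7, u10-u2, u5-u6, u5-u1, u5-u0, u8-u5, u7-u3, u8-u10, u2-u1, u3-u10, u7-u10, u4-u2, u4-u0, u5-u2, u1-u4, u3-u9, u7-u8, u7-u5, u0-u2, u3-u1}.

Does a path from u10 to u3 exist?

Explore from u10.
Distance 1: reach u2, u3, u7, u8.
Found u3.

Yes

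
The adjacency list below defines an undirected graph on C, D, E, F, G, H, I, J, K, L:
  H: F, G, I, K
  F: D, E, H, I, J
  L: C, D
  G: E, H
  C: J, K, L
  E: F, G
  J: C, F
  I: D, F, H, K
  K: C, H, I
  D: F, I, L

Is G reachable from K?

Yes

Explore from K.
Distance 1: reach C, H, I.
Distance 2: reach D, F, G, J, L.
Found G.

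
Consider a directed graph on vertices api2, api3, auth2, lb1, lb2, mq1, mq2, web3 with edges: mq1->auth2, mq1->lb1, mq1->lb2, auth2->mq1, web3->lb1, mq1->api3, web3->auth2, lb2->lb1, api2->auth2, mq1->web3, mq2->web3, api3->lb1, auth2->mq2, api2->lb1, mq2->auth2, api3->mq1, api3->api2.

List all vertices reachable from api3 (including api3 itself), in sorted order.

Start at api3.
Its neighbours: api2, lb1, mq1.
Then their neighbours: auth2, lb2, web3.
Then next layer: mq2.
Every vertex is now reached.

api2, api3, auth2, lb1, lb2, mq1, mq2, web3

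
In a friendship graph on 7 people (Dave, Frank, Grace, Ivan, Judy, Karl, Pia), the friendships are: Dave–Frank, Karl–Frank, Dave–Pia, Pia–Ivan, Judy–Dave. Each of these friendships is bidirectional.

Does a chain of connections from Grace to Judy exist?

Grace has no edges, so nothing is reachable from it.

No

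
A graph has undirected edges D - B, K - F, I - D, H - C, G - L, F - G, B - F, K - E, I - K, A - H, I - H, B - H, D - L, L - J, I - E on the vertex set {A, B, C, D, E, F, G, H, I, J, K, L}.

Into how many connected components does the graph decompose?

From A: component {A, B, C, D, E, F, G, H, I, J, K, L}.
That's 1 component.

1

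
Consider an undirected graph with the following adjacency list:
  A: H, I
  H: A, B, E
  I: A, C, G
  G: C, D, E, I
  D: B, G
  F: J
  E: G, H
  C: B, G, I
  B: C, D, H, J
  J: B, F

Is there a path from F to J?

Yes

Explore from F.
Distance 1: reach J.
Found J.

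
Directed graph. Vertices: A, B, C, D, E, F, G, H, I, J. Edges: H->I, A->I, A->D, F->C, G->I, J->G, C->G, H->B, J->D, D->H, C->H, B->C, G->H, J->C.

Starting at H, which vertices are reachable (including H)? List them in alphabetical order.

B, C, G, H, I

Start at H.
Its neighbours: B, I.
Then their neighbours: C.
Then next layer: G.
Nothing further is reachable.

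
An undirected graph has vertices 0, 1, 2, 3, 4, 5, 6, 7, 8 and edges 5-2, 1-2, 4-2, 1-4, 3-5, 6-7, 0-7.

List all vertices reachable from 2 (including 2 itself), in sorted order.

1, 2, 3, 4, 5

Start at 2.
Its neighbours: 1, 4, 5.
Then their neighbours: 3.
Nothing further is reachable.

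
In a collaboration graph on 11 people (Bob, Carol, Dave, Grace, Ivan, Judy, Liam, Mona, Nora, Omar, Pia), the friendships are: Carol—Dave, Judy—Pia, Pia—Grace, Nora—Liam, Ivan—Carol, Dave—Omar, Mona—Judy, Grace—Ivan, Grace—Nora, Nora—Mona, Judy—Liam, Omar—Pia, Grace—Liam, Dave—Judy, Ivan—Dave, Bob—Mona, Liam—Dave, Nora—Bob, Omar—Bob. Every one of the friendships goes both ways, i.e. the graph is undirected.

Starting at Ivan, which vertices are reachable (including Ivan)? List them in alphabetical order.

Bob, Carol, Dave, Grace, Ivan, Judy, Liam, Mona, Nora, Omar, Pia

Start at Ivan.
Its neighbours: Carol, Dave, Grace.
Then their neighbours: Judy, Liam, Nora, Omar, Pia.
Then next layer: Bob, Mona.
Every vertex is now reached.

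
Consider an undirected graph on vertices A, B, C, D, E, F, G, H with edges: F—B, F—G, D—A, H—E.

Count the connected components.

From A: component {A, D}.
From B: component {B, F, G}.
From C: component {C}.
From E: component {E, H}.
That's 4 components.

4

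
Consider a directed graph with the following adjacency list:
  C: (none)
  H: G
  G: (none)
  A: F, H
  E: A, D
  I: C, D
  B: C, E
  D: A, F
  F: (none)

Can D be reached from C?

C has no outgoing edges, so nothing is reachable from it.

No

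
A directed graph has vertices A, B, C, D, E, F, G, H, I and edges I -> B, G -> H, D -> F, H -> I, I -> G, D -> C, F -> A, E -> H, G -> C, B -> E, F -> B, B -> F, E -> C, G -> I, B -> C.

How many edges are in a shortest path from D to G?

Distance 0: D.
Distance 1: C, F.
Distance 2: A, B.
Distance 3: E.
Distance 4: H.
Distance 5: I.
Distance 6: G — contains G.

6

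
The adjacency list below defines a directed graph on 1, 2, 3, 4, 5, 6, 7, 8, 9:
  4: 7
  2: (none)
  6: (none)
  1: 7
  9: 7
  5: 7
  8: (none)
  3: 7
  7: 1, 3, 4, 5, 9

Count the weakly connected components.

4

From 1: component {1, 3, 4, 5, 7, 9}.
From 2: component {2}.
From 6: component {6}.
From 8: component {8}.
That's 4 components.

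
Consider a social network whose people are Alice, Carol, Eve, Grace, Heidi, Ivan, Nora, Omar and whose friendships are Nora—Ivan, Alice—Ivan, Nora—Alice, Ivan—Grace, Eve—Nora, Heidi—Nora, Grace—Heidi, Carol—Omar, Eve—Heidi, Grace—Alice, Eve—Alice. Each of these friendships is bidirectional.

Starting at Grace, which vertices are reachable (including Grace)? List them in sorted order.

Start at Grace.
Its neighbours: Alice, Heidi, Ivan.
Then their neighbours: Eve, Nora.
Nothing further is reachable.

Alice, Eve, Grace, Heidi, Ivan, Nora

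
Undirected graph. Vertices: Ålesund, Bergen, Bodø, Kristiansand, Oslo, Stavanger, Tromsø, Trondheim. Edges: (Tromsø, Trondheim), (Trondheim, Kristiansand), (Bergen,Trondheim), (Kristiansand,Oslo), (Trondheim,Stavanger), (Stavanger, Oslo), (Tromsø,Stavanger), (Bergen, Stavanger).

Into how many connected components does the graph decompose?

3

From Ålesund: component {Ålesund}.
From Bergen: component {Bergen, Kristiansand, Oslo, Stavanger, Tromsø, Trondheim}.
From Bodø: component {Bodø}.
That's 3 components.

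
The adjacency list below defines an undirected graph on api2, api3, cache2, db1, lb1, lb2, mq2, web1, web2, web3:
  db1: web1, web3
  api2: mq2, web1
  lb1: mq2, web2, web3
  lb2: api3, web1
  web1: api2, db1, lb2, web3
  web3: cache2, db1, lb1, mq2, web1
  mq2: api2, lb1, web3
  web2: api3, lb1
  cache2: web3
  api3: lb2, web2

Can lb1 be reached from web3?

Explore from web3.
Distance 1: reach cache2, db1, lb1, mq2, web1.
Found lb1.

Yes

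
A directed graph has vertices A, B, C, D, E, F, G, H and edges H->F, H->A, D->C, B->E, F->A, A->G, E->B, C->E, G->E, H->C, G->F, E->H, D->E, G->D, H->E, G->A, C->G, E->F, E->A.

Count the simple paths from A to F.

7

A→G→D→C→E→F
A→G→D→C→E→H→F
A→G→D→E→F
A→G→D→E→H→F
A→G→E→F
A→G→E→H→F
A→G→F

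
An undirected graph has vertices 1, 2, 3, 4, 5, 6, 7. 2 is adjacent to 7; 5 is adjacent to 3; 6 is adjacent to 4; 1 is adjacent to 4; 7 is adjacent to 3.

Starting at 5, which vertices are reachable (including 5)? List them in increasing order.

2, 3, 5, 7

Start at 5.
Its neighbours: 3.
Then their neighbours: 7.
Then next layer: 2.
Nothing further is reachable.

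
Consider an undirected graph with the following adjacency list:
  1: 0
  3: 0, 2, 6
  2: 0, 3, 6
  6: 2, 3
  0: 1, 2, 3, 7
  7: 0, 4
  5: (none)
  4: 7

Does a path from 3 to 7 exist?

Explore from 3.
Distance 1: reach 0, 2, 6.
Distance 2: reach 1, 7.
Found 7.

Yes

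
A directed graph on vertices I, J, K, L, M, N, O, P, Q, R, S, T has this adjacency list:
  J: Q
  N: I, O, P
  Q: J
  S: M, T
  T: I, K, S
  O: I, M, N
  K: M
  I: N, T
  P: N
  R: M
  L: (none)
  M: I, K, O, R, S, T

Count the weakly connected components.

From I: component {I, K, M, N, O, P, R, S, T}.
From J: component {J, Q}.
From L: component {L}.
That's 3 components.

3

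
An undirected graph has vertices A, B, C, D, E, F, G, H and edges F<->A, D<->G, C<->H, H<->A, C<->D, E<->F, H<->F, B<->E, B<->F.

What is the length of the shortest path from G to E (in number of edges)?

Distance 0: G.
Distance 1: D.
Distance 2: C.
Distance 3: H.
Distance 4: A, F.
Distance 5: B, E — contains E.

5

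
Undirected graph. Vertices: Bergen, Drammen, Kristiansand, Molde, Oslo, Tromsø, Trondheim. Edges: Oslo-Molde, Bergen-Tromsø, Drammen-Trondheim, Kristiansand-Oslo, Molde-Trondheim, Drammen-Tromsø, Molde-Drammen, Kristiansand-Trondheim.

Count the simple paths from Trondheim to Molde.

Trondheim–Drammen–Molde
Trondheim–Kristiansand–Oslo–Molde
Trondheim–Molde

3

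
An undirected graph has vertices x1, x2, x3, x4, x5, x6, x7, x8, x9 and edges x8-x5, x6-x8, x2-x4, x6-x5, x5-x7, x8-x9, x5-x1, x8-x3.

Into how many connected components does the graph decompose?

From x1: component {x1, x3, x5, x6, x7, x8, x9}.
From x2: component {x2, x4}.
That's 2 components.

2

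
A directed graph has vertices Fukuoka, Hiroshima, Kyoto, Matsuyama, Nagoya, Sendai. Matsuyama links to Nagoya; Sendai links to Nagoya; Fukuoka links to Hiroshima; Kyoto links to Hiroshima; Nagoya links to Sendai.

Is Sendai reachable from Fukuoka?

Explore from Fukuoka.
Distance 1: reach Hiroshima.
The search from Fukuoka is exhausted; no directed path reaches Sendai.

No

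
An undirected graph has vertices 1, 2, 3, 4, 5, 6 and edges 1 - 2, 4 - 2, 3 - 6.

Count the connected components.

From 1: component {1, 2, 4}.
From 3: component {3, 6}.
From 5: component {5}.
That's 3 components.

3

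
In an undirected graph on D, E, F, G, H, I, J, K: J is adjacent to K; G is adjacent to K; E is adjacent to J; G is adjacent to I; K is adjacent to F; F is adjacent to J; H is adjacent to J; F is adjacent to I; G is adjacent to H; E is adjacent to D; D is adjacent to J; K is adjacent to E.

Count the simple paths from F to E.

F–I–G–H–J–D–E
F–I–G–H–J–E
F–I–G–H–J–K–E
F–I–G–K–E
F–I–G–K–J–D–E
F–I–G–K–J–E
F–J–D–E
F–J–E
F–J–H–G–K–E
F–J–K–E
F–K–E
F–K–G–H–J–D–E
F–K–G–H–J–E
F–K–J–D–E
F–K–J–E

15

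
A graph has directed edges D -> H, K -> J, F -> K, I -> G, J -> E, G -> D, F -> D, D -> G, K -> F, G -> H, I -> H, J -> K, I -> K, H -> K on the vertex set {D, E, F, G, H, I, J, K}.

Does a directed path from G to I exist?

No

Explore from G.
Distance 1: reach D, H.
Distance 2: reach K.
Distance 3: reach F, J.
Distance 4: reach E.
The search from G is exhausted; no directed path reaches I.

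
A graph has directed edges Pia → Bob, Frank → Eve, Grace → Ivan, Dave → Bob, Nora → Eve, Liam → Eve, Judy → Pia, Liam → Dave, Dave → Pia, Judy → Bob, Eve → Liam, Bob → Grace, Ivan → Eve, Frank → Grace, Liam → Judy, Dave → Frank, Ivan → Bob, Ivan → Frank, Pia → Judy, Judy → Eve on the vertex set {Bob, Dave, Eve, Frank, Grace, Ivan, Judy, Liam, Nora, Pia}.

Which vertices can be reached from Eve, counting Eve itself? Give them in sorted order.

Start at Eve.
Its neighbours: Liam.
Then their neighbours: Dave, Judy.
Then next layer: Bob, Frank, Pia.
Then next layer: Grace.
Then next layer: Ivan.
Nothing further is reachable.

Bob, Dave, Eve, Frank, Grace, Ivan, Judy, Liam, Pia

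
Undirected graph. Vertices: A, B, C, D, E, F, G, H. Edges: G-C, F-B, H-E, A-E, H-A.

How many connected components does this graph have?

4

From A: component {A, E, H}.
From B: component {B, F}.
From C: component {C, G}.
From D: component {D}.
That's 4 components.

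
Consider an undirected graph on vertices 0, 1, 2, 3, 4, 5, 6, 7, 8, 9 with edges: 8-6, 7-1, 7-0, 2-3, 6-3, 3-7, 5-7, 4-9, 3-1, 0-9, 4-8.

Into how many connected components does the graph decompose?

From 0: component {0, 1, 2, 3, 4, 5, 6, 7, 8, 9}.
That's 1 component.

1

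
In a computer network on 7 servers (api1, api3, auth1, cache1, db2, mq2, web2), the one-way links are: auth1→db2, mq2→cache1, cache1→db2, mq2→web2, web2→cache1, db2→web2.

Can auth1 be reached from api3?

api3 has no outgoing edges, so nothing is reachable from it.

No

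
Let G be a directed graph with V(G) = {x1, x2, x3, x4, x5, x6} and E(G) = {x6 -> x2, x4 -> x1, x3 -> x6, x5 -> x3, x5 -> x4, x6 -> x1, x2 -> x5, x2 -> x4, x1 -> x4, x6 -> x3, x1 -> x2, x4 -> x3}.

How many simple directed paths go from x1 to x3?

4

x1→x2→x4→x3
x1→x2→x5→x3
x1→x2→x5→x4→x3
x1→x4→x3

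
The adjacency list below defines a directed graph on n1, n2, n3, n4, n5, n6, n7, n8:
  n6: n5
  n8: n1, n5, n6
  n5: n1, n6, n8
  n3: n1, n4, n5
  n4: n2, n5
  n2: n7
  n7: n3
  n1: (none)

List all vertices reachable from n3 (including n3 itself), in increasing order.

n1, n2, n3, n4, n5, n6, n7, n8

Start at n3.
Its neighbours: n1, n4, n5.
Then their neighbours: n2, n6, n8.
Then next layer: n7.
Every vertex is now reached.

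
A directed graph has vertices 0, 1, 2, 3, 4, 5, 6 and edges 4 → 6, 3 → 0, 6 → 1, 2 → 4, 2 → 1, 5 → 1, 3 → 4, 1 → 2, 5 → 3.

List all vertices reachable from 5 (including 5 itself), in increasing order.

Start at 5.
Its neighbours: 1, 3.
Then their neighbours: 0, 2, 4.
Then next layer: 6.
Every vertex is now reached.

0, 1, 2, 3, 4, 5, 6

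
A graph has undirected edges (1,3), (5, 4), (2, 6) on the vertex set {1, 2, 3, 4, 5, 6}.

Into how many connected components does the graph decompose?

From 1: component {1, 3}.
From 2: component {2, 6}.
From 4: component {4, 5}.
That's 3 components.

3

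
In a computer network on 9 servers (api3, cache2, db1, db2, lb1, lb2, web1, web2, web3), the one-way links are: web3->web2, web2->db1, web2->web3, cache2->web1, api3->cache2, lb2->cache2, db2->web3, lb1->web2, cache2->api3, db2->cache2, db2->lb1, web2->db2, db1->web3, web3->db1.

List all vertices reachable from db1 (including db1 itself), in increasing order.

Start at db1.
Its neighbours: web3.
Then their neighbours: web2.
Then next layer: db2.
Then next layer: cache2, lb1.
Then next layer: api3, web1.
Nothing further is reachable.

api3, cache2, db1, db2, lb1, web1, web2, web3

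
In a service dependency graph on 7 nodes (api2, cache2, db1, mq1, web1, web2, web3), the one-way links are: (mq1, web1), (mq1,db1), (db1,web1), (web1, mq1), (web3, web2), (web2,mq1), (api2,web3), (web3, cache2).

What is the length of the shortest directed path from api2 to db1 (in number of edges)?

4

Distance 0: api2.
Distance 1: web3.
Distance 2: cache2, web2.
Distance 3: mq1.
Distance 4: db1, web1 — contains db1.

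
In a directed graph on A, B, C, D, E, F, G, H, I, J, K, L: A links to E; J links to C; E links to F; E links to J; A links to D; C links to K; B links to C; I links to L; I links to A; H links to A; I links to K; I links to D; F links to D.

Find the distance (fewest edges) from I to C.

Distance 0: I.
Distance 1: A, D, K, L.
Distance 2: E.
Distance 3: F, J.
Distance 4: C — contains C.

4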